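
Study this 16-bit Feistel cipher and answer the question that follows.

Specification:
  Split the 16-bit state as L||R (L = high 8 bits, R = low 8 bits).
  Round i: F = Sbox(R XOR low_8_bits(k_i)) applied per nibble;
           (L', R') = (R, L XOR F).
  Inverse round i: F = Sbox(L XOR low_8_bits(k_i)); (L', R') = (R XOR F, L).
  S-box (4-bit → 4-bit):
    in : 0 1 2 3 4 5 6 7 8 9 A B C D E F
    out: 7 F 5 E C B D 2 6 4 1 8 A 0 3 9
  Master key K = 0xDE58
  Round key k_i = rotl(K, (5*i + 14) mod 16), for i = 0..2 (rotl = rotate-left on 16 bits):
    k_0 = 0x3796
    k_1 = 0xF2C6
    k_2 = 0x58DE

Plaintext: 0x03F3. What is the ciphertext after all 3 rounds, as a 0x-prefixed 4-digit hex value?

0x00DB

s_0 = plaintext = 0x03F3
s_1 = Round(s_0, k_0) = 0xF3D8
s_2 = Round(s_1, k_1) = 0xD800
s_3 = Round(s_2, k_2) = 0x00DB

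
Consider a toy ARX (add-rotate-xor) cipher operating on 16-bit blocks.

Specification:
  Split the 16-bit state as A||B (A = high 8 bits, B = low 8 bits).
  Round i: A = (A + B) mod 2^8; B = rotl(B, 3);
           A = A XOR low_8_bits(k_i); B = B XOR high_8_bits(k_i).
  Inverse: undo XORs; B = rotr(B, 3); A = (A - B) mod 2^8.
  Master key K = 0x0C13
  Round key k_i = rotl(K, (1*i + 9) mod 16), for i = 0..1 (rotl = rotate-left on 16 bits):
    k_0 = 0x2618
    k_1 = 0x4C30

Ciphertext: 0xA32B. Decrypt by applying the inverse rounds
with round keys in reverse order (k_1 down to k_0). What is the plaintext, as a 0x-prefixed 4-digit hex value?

0x6659

s_0 = ciphertext = 0xA32B
s_1 = InvRound(s_0, k_1) = 0xA7EC
s_2 = InvRound(s_1, k_0) = 0x6659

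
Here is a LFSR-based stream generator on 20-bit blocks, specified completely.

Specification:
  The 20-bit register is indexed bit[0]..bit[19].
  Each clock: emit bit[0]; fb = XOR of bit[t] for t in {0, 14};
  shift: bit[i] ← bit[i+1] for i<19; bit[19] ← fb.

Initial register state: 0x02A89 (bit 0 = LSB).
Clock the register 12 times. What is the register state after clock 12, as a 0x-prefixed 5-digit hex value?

reg_0 = 0x02A89
clock 1: out=1, reg = 0x81544
clock 2: out=0, reg = 0x40AA2
clock 3: out=0, reg = 0x20551
clock 4: out=1, reg = 0x902A8
clock 5: out=0, reg = 0x48154
clock 6: out=0, reg = 0x240AA
clock 7: out=0, reg = 0x92055
clock 8: out=1, reg = 0xC902A
clock 9: out=0, reg = 0x64815
clock 10: out=1, reg = 0x3240A
clock 11: out=0, reg = 0x19205
clock 12: out=1, reg = 0x8C902

0x8C902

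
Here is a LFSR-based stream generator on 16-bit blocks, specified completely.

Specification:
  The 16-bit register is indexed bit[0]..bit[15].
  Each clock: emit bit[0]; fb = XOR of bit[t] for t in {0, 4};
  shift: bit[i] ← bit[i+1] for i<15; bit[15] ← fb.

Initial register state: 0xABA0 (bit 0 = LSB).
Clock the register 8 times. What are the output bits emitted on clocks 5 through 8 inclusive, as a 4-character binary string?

0101

reg_0 = 0xABA0
clock 1: out=0, reg = 0x55D0
clock 2: out=0, reg = 0xAAE8
clock 3: out=0, reg = 0x5574
clock 4: out=0, reg = 0xAABA
clock 5: out=0, reg = 0xD55D
clock 6: out=1, reg = 0x6AAE
clock 7: out=0, reg = 0x3557
clock 8: out=1, reg = 0x1AAB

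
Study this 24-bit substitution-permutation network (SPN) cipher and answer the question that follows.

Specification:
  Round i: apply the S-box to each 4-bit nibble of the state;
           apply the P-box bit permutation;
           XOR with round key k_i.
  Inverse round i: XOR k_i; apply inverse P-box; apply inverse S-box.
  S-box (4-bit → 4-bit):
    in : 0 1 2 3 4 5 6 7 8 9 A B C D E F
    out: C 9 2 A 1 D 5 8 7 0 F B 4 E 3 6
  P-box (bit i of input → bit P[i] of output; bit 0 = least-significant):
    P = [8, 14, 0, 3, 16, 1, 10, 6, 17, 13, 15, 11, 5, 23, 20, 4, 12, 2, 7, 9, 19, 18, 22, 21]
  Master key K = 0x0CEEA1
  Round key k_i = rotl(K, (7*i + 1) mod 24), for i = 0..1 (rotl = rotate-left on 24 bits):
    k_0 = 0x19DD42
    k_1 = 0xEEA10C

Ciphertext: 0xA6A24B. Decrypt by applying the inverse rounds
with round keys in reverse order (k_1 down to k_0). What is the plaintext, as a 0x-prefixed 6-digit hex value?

s_0 = ciphertext = 0xA6A24B
s_1 = InvRound(s_0, k_1) = 0x639936
s_2 = InvRound(s_1, k_0) = 0x525402

0x525402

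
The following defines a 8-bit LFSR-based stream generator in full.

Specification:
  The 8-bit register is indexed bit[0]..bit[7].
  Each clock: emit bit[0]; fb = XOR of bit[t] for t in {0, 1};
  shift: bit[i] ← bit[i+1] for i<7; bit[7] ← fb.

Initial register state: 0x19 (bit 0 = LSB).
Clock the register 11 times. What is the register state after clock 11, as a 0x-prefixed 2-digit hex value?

0xF2

reg_0 = 0x19
clock 1: out=1, reg = 0x8C
clock 2: out=0, reg = 0x46
clock 3: out=0, reg = 0xA3
clock 4: out=1, reg = 0x51
clock 5: out=1, reg = 0xA8
clock 6: out=0, reg = 0x54
clock 7: out=0, reg = 0x2A
clock 8: out=0, reg = 0x95
clock 9: out=1, reg = 0xCA
clock 10: out=0, reg = 0xE5
clock 11: out=1, reg = 0xF2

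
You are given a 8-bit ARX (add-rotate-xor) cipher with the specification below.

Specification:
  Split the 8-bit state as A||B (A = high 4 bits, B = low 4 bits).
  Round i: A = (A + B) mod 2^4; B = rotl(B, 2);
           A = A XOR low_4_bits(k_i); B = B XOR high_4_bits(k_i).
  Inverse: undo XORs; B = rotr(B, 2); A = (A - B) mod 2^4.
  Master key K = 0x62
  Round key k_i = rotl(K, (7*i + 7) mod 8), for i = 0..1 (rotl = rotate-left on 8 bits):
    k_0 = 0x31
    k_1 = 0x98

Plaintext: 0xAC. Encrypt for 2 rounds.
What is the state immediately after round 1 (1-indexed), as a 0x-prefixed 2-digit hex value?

s_0 = plaintext = 0xAC
s_1 = Round(s_0, k_0) = 0x70
s_2 = Round(s_1, k_1) = 0xF9

0x70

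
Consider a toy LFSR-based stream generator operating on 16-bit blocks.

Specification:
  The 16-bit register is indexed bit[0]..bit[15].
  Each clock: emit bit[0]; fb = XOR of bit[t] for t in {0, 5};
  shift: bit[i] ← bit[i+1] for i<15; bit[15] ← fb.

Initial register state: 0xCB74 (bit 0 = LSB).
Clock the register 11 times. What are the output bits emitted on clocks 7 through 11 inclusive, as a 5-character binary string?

10110

reg_0 = 0xCB74
clock 1: out=0, reg = 0xE5BA
clock 2: out=0, reg = 0xF2DD
clock 3: out=1, reg = 0xF96E
clock 4: out=0, reg = 0xFCB7
clock 5: out=1, reg = 0x7E5B
clock 6: out=1, reg = 0xBF2D
clock 7: out=1, reg = 0x5F96
clock 8: out=0, reg = 0x2FCB
clock 9: out=1, reg = 0x97E5
clock 10: out=1, reg = 0x4BF2
clock 11: out=0, reg = 0xA5F9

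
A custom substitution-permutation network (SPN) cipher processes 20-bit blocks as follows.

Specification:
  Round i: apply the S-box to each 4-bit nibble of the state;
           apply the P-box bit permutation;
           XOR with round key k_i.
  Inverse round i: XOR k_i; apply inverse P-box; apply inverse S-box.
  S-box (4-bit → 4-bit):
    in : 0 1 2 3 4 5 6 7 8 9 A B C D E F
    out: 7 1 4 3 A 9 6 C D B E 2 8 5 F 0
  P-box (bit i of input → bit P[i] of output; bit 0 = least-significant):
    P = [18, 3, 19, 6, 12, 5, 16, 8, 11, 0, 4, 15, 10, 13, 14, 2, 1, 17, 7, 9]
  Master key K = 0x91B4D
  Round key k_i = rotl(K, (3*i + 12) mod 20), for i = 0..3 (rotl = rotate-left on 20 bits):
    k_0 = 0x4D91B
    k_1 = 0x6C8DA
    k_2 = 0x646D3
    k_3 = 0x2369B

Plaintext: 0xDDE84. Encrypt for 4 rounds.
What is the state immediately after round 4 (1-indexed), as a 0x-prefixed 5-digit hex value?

0x6A390

s_0 = plaintext = 0xDDE84
s_1 = Round(s_0, k_0) = 0x504C0
s_2 = Round(s_1, k_1) = 0xA2FD1
s_3 = Round(s_2, k_2) = 0x11453
s_4 = Round(s_3, k_3) = 0x6A390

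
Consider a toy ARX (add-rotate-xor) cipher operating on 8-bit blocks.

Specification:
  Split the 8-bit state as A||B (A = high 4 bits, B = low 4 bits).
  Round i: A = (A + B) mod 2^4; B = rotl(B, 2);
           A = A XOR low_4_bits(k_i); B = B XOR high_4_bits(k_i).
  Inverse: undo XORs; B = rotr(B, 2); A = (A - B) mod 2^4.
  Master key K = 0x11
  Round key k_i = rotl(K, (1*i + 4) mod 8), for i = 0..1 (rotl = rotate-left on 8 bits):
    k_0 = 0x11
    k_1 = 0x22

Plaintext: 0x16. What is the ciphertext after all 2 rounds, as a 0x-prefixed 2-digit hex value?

s_0 = plaintext = 0x16
s_1 = Round(s_0, k_0) = 0x68
s_2 = Round(s_1, k_1) = 0xC0

0xC0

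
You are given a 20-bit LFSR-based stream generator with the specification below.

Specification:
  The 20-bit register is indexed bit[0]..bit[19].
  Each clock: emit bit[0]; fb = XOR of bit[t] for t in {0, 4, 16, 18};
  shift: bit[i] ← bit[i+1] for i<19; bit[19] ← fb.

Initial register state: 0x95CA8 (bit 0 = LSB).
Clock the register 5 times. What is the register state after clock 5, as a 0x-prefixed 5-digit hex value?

reg_0 = 0x95CA8
clock 1: out=0, reg = 0xCAE54
clock 2: out=0, reg = 0x6572A
clock 3: out=0, reg = 0xB2B95
clock 4: out=1, reg = 0xD95CA
clock 5: out=0, reg = 0x6CAE5

0x6CAE5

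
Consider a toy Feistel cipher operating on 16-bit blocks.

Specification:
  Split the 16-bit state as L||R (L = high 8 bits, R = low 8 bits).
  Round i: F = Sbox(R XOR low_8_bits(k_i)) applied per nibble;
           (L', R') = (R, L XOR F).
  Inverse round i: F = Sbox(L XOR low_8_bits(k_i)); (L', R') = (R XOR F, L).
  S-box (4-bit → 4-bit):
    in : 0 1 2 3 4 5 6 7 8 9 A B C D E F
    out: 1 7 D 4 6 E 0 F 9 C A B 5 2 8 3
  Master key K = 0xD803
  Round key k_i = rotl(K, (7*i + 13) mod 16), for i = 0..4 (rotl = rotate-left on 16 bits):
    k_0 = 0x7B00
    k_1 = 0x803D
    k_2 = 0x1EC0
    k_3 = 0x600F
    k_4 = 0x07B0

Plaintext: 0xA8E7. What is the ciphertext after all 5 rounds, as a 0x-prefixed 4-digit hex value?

0xC73A

s_0 = plaintext = 0xA8E7
s_1 = Round(s_0, k_0) = 0xE727
s_2 = Round(s_1, k_1) = 0x279D
s_3 = Round(s_2, k_2) = 0x9DC5
s_4 = Round(s_3, k_3) = 0xC5C7
s_5 = Round(s_4, k_4) = 0xC73A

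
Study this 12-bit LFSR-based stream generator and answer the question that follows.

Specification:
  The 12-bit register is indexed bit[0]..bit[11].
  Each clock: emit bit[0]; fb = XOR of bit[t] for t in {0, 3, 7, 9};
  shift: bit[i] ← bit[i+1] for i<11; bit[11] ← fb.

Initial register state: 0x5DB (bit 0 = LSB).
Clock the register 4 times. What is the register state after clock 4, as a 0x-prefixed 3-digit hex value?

reg_0 = 0x5DB
clock 1: out=1, reg = 0xAED
clock 2: out=1, reg = 0x576
clock 3: out=0, reg = 0x2BB
clock 4: out=1, reg = 0x15D

0x15D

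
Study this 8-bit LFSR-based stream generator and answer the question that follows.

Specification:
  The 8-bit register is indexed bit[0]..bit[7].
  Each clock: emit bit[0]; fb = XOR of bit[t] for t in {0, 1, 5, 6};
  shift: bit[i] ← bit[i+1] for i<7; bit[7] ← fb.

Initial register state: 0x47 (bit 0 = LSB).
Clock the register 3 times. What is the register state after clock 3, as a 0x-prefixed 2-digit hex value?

0x68

reg_0 = 0x47
clock 1: out=1, reg = 0xA3
clock 2: out=1, reg = 0xD1
clock 3: out=1, reg = 0x68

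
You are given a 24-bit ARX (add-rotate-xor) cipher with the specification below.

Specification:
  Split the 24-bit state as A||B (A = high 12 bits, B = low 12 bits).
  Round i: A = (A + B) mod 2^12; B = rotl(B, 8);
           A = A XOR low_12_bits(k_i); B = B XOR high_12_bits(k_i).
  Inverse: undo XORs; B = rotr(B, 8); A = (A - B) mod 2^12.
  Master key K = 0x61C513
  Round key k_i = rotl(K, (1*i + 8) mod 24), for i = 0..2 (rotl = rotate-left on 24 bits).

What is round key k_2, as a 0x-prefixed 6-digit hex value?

K = 0x61C513
k_0 = rotl(K, (1*0+8) mod 24) = rotl(K, 8) = 0xC51361
k_1 = rotl(K, (1*1+8) mod 24) = rotl(K, 9) = 0x8A26C3
k_2 = rotl(K, (1*2+8) mod 24) = rotl(K, 10) = 0x144D87

0x144D87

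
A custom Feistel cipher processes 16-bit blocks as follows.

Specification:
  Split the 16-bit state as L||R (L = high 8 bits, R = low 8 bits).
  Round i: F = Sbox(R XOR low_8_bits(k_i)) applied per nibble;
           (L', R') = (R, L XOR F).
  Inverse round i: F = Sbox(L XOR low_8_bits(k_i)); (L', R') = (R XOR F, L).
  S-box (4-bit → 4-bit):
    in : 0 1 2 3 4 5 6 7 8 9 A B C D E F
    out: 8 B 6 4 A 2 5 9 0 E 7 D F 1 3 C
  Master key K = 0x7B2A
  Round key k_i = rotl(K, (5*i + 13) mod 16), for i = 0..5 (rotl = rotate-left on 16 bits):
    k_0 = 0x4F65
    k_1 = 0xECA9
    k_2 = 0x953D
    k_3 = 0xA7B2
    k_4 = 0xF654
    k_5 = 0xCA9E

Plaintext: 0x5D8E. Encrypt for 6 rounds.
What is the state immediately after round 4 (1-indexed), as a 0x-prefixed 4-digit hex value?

s_0 = plaintext = 0x5D8E
s_1 = Round(s_0, k_0) = 0x8E60
s_2 = Round(s_1, k_1) = 0x6070
s_3 = Round(s_2, k_2) = 0x70C1
s_4 = Round(s_3, k_3) = 0xC1E4
s_5 = Round(s_4, k_4) = 0xE419
s_6 = Round(s_5, k_5) = 0x19ED

0xC1E4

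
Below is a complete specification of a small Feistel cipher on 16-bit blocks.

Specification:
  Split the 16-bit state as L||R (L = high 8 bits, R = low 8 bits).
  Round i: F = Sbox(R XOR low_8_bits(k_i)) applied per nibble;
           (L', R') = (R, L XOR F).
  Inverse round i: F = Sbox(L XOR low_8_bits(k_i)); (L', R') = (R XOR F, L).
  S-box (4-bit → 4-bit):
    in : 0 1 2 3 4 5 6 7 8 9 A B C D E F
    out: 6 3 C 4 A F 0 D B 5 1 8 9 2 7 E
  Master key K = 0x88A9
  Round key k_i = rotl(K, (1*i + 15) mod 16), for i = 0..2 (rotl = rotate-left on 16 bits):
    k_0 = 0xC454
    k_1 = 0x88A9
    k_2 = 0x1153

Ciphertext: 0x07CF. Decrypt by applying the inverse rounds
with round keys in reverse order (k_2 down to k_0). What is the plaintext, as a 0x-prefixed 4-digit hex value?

0x545E

s_0 = ciphertext = 0x07CF
s_1 = InvRound(s_0, k_2) = 0x3507
s_2 = InvRound(s_1, k_1) = 0x5E35
s_3 = InvRound(s_2, k_0) = 0x545E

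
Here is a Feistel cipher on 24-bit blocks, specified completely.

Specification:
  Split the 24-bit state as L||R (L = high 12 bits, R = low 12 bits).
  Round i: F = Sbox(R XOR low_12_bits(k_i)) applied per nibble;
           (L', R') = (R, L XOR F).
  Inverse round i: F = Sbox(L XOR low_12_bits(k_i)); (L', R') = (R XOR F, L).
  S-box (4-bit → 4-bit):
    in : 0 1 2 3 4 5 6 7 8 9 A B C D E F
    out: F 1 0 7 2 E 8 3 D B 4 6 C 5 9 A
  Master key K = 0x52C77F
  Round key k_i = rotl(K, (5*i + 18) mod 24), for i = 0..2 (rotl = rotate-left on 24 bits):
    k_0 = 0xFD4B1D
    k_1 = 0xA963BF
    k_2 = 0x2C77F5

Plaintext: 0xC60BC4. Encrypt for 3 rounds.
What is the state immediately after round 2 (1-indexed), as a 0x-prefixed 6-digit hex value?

s_0 = plaintext = 0xC60BC4
s_1 = Round(s_0, k_0) = 0xBC433B
s_2 = Round(s_1, k_1) = 0x33B416
s_3 = Round(s_2, k_2) = 0x4164AC

0x33B416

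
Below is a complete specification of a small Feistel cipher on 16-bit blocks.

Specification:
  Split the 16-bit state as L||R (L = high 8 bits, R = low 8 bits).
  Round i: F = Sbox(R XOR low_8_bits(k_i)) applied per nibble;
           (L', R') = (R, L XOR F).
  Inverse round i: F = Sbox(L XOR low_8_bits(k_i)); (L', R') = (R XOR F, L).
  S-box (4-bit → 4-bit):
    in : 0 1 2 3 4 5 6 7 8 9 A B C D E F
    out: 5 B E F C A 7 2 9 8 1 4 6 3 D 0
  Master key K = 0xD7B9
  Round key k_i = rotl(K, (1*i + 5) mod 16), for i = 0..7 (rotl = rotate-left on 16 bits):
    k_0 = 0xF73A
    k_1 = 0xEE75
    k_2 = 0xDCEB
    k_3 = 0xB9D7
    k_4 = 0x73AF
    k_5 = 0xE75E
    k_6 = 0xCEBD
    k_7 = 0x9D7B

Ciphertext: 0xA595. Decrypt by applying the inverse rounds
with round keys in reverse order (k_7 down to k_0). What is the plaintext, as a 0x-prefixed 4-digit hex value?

s_0 = ciphertext = 0xA595
s_1 = InvRound(s_0, k_7) = 0xA8A5
s_2 = InvRound(s_1, k_6) = 0x1FA8
s_3 = InvRound(s_2, k_5) = 0x631F
s_4 = InvRound(s_3, k_4) = 0x7963
s_5 = InvRound(s_4, k_3) = 0x7E79
s_6 = InvRound(s_5, k_2) = 0xF37E
s_7 = InvRound(s_6, k_1) = 0xE9F3
s_8 = InvRound(s_7, k_0) = 0xCCE9

0xCCE9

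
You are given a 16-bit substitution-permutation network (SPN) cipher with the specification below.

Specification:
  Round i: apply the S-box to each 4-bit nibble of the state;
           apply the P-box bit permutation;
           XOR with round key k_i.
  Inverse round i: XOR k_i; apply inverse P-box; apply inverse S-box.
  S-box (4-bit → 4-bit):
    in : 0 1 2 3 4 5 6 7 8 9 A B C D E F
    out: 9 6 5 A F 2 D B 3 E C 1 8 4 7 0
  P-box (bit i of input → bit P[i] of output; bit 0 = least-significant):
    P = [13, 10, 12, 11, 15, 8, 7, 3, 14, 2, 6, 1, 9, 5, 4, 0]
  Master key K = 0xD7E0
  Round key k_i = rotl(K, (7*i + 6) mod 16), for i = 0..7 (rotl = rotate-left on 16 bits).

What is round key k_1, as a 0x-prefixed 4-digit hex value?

K = 0xD7E0
k_0 = rotl(K, (7*0+6) mod 16) = rotl(K, 6) = 0xF835
k_1 = rotl(K, (7*1+6) mod 16) = rotl(K, 13) = 0x1AFC

0x1AFC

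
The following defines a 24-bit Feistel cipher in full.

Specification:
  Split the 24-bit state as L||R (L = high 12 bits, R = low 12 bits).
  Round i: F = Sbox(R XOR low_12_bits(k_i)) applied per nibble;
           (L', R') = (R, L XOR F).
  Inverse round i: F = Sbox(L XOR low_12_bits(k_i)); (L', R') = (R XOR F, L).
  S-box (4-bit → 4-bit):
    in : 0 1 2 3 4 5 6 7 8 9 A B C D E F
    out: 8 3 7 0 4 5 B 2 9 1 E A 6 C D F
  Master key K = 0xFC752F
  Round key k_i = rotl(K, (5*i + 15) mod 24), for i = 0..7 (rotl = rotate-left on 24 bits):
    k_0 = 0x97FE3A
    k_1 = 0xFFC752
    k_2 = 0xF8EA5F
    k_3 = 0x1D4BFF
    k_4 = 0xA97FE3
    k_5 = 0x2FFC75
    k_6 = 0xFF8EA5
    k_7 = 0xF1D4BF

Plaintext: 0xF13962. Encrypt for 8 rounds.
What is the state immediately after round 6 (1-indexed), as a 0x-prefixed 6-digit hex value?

s_0 = plaintext = 0xF13962
s_1 = Round(s_0, k_0) = 0x962D4A
s_2 = Round(s_1, k_1) = 0xD4A75B
s_3 = Round(s_2, k_2) = 0x75B1CE
s_4 = Round(s_3, k_3) = 0x1CE958
s_5 = Round(s_4, k_4) = 0x958A64
s_6 = Round(s_5, k_5) = 0xA6426B
s_7 = Round(s_6, k_6) = 0x26BC09
s_8 = Round(s_7, k_7) = 0xC09BC0

0xA6426B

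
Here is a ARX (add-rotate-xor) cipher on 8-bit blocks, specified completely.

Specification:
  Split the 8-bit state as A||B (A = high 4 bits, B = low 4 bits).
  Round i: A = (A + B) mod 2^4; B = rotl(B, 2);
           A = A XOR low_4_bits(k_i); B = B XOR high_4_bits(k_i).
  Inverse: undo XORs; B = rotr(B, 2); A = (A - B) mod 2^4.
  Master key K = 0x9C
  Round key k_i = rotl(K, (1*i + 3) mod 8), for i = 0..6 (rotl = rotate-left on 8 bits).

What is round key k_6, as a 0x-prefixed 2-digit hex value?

K = 0x9C
k_0 = rotl(K, (1*0+3) mod 8) = rotl(K, 3) = 0xE4
k_1 = rotl(K, (1*1+3) mod 8) = rotl(K, 4) = 0xC9
k_2 = rotl(K, (1*2+3) mod 8) = rotl(K, 5) = 0x93
k_3 = rotl(K, (1*3+3) mod 8) = rotl(K, 6) = 0x27
k_4 = rotl(K, (1*4+3) mod 8) = rotl(K, 7) = 0x4E
k_5 = rotl(K, (1*5+3) mod 8) = rotl(K, 0) = 0x9C
k_6 = rotl(K, (1*6+3) mod 8) = rotl(K, 1) = 0x39

0x39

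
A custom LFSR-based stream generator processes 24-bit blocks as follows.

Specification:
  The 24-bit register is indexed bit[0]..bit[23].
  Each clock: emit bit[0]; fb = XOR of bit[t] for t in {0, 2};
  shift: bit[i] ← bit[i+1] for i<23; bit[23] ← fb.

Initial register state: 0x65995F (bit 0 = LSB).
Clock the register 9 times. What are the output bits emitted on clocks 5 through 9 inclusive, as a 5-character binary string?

10101

reg_0 = 0x65995F
clock 1: out=1, reg = 0x32CCAF
clock 2: out=1, reg = 0x196657
clock 3: out=1, reg = 0x0CB32B
clock 4: out=1, reg = 0x865995
clock 5: out=1, reg = 0x432CCA
clock 6: out=0, reg = 0x219665
clock 7: out=1, reg = 0x10CB32
clock 8: out=0, reg = 0x086599
clock 9: out=1, reg = 0x8432CC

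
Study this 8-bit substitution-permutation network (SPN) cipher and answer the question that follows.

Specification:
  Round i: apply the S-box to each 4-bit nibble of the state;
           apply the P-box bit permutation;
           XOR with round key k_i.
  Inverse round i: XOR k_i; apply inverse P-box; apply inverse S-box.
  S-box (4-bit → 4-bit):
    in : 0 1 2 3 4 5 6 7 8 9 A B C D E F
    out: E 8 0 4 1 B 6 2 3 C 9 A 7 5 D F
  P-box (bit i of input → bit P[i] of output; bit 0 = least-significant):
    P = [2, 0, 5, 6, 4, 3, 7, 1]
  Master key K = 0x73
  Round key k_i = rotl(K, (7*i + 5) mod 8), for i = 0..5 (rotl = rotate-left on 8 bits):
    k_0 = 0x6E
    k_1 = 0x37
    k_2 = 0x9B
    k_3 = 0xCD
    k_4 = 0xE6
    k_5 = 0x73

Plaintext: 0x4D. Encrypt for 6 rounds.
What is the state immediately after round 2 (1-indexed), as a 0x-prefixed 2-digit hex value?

0x69

s_0 = plaintext = 0x4D
s_1 = Round(s_0, k_0) = 0x5A
s_2 = Round(s_1, k_1) = 0x69
s_3 = Round(s_2, k_2) = 0x73
s_4 = Round(s_3, k_3) = 0xE5
s_5 = Round(s_4, k_4) = 0x31
s_6 = Round(s_5, k_5) = 0xB3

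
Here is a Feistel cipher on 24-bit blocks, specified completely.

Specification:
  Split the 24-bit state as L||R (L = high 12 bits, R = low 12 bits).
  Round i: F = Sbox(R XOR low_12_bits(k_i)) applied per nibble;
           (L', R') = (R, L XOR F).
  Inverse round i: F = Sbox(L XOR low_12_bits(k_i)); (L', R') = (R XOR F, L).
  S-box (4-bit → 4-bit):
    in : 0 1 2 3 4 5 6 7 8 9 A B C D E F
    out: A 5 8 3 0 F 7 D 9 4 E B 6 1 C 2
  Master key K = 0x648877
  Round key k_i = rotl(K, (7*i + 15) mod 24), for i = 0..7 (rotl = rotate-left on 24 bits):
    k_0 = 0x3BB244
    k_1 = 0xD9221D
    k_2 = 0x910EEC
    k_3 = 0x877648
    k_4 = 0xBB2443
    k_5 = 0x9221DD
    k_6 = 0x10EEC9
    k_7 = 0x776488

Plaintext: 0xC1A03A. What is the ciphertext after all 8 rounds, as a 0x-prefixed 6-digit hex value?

s_0 = plaintext = 0xC1A03A
s_1 = Round(s_0, k_0) = 0x03A4C6
s_2 = Round(s_1, k_1) = 0x4C6721
s_3 = Round(s_2, k_2) = 0x7210A7
s_4 = Round(s_3, k_3) = 0x0A70E3
s_5 = Round(s_4, k_4) = 0x0E304D
s_6 = Round(s_5, k_5) = 0x04D5A9
s_7 = Round(s_6, k_6) = 0x5A9B37
s_8 = Round(s_7, k_7) = 0xB3771B

0xB3771B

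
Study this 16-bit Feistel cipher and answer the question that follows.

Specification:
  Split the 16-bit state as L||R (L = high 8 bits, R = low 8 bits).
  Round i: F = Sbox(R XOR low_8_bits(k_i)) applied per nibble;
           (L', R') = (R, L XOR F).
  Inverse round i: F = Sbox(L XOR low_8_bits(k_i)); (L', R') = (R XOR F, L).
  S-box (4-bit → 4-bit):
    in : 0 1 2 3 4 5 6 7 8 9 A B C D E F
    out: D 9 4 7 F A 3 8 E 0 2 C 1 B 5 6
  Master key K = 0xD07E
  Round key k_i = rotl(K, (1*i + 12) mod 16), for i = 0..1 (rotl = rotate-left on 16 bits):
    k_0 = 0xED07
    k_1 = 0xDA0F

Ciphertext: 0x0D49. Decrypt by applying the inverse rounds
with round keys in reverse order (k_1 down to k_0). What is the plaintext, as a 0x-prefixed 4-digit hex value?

s_0 = ciphertext = 0x0D49
s_1 = InvRound(s_0, k_1) = 0x9D0D
s_2 = InvRound(s_1, k_0) = 0x0F9D

0x0F9D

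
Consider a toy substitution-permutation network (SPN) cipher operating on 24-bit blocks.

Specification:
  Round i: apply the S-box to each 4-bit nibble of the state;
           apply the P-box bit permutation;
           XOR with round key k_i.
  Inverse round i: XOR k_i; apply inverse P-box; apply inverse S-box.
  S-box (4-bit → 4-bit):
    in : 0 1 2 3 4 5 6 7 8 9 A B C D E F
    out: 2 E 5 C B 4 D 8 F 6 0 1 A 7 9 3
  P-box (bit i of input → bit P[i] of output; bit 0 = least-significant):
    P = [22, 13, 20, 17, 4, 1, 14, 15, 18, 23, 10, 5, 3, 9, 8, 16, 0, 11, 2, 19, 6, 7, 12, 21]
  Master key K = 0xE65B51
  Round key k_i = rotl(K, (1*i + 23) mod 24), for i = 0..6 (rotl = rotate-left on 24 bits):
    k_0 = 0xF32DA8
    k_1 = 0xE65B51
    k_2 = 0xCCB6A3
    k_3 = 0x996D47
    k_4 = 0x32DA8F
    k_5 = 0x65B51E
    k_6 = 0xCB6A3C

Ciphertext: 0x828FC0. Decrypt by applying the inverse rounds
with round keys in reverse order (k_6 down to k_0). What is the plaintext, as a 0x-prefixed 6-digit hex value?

s_0 = ciphertext = 0x828FC0
s_1 = InvRound(s_0, k_6) = 0xF3636F
s_2 = InvRound(s_1, k_5) = 0x2B0863
s_3 = InvRound(s_2, k_4) = 0xD34735
s_4 = InvRound(s_3, k_3) = 0xBC07F4
s_5 = InvRound(s_4, k_2) = 0x625A4D
s_6 = InvRound(s_5, k_1) = 0xA52FBA
s_7 = InvRound(s_6, k_0) = 0xAA0BF6

0xAA0BF6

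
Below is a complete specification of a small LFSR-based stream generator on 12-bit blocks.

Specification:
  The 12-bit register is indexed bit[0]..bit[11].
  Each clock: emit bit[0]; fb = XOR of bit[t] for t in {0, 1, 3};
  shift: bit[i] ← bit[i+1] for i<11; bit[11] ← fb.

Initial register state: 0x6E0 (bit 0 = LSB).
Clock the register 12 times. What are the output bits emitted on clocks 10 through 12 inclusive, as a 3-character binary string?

reg_0 = 0x6E0
clock 1: out=0, reg = 0x370
clock 2: out=0, reg = 0x1B8
clock 3: out=0, reg = 0x8DC
clock 4: out=0, reg = 0xC6E
clock 5: out=0, reg = 0x637
clock 6: out=1, reg = 0x31B
clock 7: out=1, reg = 0x98D
clock 8: out=1, reg = 0x4C6
clock 9: out=0, reg = 0xA63
clock 10: out=1, reg = 0x531
clock 11: out=1, reg = 0xA98
clock 12: out=0, reg = 0xD4C

110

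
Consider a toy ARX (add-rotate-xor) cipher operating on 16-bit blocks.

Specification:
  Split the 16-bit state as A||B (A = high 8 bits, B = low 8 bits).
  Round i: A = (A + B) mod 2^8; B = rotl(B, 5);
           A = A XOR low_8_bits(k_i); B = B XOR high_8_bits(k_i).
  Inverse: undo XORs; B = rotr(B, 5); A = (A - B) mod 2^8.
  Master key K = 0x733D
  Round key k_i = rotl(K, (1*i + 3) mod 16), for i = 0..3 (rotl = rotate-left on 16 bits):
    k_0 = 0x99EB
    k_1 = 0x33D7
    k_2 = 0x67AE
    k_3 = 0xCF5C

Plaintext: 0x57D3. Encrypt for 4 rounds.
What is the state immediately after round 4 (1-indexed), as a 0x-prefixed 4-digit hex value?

0xA61E

s_0 = plaintext = 0x57D3
s_1 = Round(s_0, k_0) = 0xC1E3
s_2 = Round(s_1, k_1) = 0x734F
s_3 = Round(s_2, k_2) = 0x6C8E
s_4 = Round(s_3, k_3) = 0xA61E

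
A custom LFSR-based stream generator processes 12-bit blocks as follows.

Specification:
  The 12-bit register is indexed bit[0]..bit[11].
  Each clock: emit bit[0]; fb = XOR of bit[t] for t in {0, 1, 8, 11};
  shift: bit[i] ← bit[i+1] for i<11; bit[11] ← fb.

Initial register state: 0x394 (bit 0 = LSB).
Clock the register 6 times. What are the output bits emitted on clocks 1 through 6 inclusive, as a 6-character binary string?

001010

reg_0 = 0x394
clock 1: out=0, reg = 0x9CA
clock 2: out=0, reg = 0xCE5
clock 3: out=1, reg = 0x672
clock 4: out=0, reg = 0xB39
clock 5: out=1, reg = 0xD9C
clock 6: out=0, reg = 0x6CE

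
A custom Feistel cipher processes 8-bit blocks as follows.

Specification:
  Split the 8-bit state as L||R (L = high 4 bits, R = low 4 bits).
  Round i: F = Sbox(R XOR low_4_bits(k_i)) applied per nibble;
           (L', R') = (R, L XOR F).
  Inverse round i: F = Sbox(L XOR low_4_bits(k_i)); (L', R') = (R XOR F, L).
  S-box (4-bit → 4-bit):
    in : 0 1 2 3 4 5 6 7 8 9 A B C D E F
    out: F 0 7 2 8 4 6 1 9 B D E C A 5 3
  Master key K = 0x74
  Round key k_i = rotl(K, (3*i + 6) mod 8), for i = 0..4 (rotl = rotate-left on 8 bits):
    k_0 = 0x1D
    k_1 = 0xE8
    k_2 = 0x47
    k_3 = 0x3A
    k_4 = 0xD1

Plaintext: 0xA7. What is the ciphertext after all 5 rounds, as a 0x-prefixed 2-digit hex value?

0x73

s_0 = plaintext = 0xA7
s_1 = Round(s_0, k_0) = 0x77
s_2 = Round(s_1, k_1) = 0x74
s_3 = Round(s_2, k_2) = 0x45
s_4 = Round(s_3, k_3) = 0x57
s_5 = Round(s_4, k_4) = 0x73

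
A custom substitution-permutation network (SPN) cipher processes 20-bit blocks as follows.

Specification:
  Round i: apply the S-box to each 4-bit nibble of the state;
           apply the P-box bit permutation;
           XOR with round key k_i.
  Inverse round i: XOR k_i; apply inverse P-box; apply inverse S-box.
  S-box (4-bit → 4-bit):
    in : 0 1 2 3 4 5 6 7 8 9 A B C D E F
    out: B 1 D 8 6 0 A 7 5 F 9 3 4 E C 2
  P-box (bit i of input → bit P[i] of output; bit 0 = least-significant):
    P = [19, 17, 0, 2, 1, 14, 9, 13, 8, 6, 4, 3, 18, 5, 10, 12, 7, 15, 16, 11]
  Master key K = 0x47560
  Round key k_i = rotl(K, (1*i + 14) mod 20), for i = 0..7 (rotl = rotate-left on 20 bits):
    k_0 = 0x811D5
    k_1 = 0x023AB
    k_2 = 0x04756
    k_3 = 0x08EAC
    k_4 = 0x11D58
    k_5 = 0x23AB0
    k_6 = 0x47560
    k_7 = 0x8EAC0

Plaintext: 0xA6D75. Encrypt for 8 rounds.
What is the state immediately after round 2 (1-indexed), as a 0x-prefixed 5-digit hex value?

s_0 = plaintext = 0xA6D75
s_1 = Round(s_0, k_0) = 0x84B2F
s_2 = Round(s_1, k_1) = 0x30449
s_3 = Round(s_2, k_2) = 0xE1D23
s_4 = Round(s_3, k_3) = 0x5A4F2
s_5 = Round(s_4, k_4) = 0xD4D0D
s_6 = Round(s_5, k_5) = 0x1D6CF
s_7 = Round(s_6, k_6) = 0x66388
s_8 = Round(s_7, k_7) = 0x070EB

0x30449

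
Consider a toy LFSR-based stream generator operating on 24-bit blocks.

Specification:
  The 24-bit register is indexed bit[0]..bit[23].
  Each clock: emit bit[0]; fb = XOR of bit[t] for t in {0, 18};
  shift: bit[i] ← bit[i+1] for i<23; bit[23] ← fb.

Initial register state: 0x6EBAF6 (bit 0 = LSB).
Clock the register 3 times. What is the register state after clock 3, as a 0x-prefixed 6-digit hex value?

0xADD75E

reg_0 = 0x6EBAF6
clock 1: out=0, reg = 0xB75D7B
clock 2: out=1, reg = 0x5BAEBD
clock 3: out=1, reg = 0xADD75E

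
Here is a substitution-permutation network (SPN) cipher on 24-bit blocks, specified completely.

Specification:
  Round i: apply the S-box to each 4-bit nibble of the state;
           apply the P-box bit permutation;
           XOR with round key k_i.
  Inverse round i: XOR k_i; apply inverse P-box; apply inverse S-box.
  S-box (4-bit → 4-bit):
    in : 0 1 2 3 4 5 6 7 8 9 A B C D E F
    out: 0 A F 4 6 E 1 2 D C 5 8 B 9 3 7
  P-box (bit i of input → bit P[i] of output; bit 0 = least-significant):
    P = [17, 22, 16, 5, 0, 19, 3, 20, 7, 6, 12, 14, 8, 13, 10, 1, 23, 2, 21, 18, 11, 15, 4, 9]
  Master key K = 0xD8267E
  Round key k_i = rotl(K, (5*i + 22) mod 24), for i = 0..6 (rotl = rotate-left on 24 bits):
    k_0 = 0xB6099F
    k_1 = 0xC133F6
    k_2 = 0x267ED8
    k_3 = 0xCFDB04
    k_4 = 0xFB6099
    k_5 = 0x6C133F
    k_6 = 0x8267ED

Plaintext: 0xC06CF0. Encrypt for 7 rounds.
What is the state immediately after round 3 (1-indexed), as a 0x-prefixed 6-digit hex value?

0x21D8E0

s_0 = plaintext = 0xC06CF0
s_1 = Round(s_0, k_0) = 0xBEC256
s_2 = Round(s_1, k_1) = 0x5B4038
s_3 = Round(s_2, k_2) = 0x21D8E0
s_4 = Round(s_3, k_3) = 0xC30093
s_5 = Round(s_4, k_4) = 0xCAEA91
s_6 = Round(s_5, k_5) = 0x9CA897
s_7 = Round(s_6, k_6) = 0x563071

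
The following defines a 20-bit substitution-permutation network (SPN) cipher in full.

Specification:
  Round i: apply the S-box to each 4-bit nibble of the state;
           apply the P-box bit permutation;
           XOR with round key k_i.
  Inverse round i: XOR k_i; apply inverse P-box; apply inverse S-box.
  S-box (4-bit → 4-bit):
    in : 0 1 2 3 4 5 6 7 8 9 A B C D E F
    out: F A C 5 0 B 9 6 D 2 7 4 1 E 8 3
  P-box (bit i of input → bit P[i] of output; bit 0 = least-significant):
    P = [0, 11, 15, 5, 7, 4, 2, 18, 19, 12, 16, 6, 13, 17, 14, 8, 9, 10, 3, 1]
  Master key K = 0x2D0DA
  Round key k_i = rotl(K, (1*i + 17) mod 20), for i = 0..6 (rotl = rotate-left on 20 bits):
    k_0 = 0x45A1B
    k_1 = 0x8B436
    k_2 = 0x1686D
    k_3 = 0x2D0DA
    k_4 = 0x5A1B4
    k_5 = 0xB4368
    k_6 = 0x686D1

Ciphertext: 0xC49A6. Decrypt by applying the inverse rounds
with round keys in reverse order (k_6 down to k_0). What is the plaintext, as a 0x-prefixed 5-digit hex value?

0x092DA

s_0 = ciphertext = 0xC49A6
s_1 = InvRound(s_0, k_6) = 0x5D670
s_2 = InvRound(s_1, k_5) = 0x71F1B
s_3 = InvRound(s_2, k_4) = 0x0F930
s_4 = InvRound(s_3, k_3) = 0x25EC1
s_5 = InvRound(s_4, k_2) = 0xAF73E
s_6 = InvRound(s_5, k_1) = 0x3D444
s_7 = InvRound(s_6, k_0) = 0x092DA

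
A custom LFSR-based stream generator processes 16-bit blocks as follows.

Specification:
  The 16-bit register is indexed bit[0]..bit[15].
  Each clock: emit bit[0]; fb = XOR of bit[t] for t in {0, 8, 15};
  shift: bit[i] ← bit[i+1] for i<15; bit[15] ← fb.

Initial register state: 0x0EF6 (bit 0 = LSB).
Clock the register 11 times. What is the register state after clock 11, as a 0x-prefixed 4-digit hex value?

reg_0 = 0x0EF6
clock 1: out=0, reg = 0x077B
clock 2: out=1, reg = 0x03BD
clock 3: out=1, reg = 0x01DE
clock 4: out=0, reg = 0x80EF
clock 5: out=1, reg = 0x4077
clock 6: out=1, reg = 0xA03B
clock 7: out=1, reg = 0x501D
clock 8: out=1, reg = 0xA80E
clock 9: out=0, reg = 0xD407
clock 10: out=1, reg = 0x6A03
clock 11: out=1, reg = 0xB501

0xB501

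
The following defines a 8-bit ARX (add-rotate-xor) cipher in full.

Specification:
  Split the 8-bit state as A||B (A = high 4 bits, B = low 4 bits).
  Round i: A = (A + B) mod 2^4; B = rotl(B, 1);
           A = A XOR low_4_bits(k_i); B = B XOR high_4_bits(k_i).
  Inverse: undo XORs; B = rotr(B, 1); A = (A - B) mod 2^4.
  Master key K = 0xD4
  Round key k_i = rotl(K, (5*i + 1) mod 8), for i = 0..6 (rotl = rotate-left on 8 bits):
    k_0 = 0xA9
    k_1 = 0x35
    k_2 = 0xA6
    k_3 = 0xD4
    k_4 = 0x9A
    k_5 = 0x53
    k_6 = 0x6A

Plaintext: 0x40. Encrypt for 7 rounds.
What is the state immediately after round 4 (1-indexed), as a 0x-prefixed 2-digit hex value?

0x01

s_0 = plaintext = 0x40
s_1 = Round(s_0, k_0) = 0xDA
s_2 = Round(s_1, k_1) = 0x26
s_3 = Round(s_2, k_2) = 0xE6
s_4 = Round(s_3, k_3) = 0x01
s_5 = Round(s_4, k_4) = 0xBB
s_6 = Round(s_5, k_5) = 0x52
s_7 = Round(s_6, k_6) = 0xD2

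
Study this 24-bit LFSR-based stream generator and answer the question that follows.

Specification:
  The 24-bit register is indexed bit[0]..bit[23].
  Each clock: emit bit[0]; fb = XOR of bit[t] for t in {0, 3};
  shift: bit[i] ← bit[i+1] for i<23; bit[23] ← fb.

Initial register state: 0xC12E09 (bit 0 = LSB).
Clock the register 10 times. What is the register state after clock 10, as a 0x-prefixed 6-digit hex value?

0xF2304B

reg_0 = 0xC12E09
clock 1: out=1, reg = 0x609704
clock 2: out=0, reg = 0x304B82
clock 3: out=0, reg = 0x1825C1
clock 4: out=1, reg = 0x8C12E0
clock 5: out=0, reg = 0x460970
clock 6: out=0, reg = 0x2304B8
clock 7: out=0, reg = 0x91825C
clock 8: out=0, reg = 0xC8C12E
clock 9: out=0, reg = 0xE46097
clock 10: out=1, reg = 0xF2304B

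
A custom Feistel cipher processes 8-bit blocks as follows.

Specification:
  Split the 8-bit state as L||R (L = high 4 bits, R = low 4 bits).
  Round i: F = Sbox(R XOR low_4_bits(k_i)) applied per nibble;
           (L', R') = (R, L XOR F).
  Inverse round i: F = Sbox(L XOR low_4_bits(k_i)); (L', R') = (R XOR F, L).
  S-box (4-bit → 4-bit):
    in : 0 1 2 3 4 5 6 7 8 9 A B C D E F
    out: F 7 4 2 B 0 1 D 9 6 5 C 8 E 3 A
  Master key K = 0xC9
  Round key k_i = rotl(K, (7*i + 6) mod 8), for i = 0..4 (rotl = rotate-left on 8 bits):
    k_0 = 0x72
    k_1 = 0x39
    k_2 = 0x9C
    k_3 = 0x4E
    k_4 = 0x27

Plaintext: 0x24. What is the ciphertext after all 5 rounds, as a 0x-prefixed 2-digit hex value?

s_0 = plaintext = 0x24
s_1 = Round(s_0, k_0) = 0x43
s_2 = Round(s_1, k_1) = 0x31
s_3 = Round(s_2, k_2) = 0x1D
s_4 = Round(s_3, k_3) = 0xD3
s_5 = Round(s_4, k_4) = 0x36

0x36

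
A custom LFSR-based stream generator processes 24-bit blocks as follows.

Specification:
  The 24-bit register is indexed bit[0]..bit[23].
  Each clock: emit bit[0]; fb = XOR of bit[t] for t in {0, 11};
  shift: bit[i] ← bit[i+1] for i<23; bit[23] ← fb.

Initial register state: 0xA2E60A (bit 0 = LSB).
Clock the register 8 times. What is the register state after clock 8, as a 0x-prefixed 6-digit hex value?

0x56A2E6

reg_0 = 0xA2E60A
clock 1: out=0, reg = 0x517305
clock 2: out=1, reg = 0xA8B982
clock 3: out=0, reg = 0xD45CC1
clock 4: out=1, reg = 0x6A2E60
clock 5: out=0, reg = 0xB51730
clock 6: out=0, reg = 0x5A8B98
clock 7: out=0, reg = 0xAD45CC
clock 8: out=0, reg = 0x56A2E6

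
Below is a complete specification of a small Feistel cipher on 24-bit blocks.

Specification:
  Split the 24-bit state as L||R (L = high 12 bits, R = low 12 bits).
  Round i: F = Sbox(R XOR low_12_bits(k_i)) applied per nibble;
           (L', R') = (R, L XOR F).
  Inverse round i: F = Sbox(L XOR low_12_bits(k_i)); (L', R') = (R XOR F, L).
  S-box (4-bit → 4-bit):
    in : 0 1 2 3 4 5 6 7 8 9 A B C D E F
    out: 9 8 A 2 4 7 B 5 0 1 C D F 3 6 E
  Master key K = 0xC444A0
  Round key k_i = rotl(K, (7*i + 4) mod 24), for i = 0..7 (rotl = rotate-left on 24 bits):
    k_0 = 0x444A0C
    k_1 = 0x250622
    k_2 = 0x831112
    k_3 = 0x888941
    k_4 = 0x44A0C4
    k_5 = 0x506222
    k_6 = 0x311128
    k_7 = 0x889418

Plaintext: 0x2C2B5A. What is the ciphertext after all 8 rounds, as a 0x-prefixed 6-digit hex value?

0x85346A

s_0 = plaintext = 0x2C2B5A
s_1 = Round(s_0, k_0) = 0xB5AAB9
s_2 = Round(s_1, k_1) = 0xAB9447
s_3 = Round(s_2, k_2) = 0x447DCE
s_4 = Round(s_3, k_3) = 0xDCE049
s_5 = Round(s_4, k_4) = 0x0494CD
s_6 = Round(s_5, k_5) = 0x4CDB27
s_7 = Round(s_6, k_6) = 0xB27853
s_8 = Round(s_7, k_7) = 0x85346A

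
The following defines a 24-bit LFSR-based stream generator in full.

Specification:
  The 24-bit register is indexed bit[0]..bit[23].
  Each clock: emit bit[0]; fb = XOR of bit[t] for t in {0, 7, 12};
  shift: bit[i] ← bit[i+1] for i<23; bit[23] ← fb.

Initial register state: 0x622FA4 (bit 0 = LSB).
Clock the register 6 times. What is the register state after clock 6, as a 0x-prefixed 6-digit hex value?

0x6588BE

reg_0 = 0x622FA4
clock 1: out=0, reg = 0xB117D2
clock 2: out=0, reg = 0x588BE9
clock 3: out=1, reg = 0x2C45F4
clock 4: out=0, reg = 0x9622FA
clock 5: out=0, reg = 0xCB117D
clock 6: out=1, reg = 0x6588BE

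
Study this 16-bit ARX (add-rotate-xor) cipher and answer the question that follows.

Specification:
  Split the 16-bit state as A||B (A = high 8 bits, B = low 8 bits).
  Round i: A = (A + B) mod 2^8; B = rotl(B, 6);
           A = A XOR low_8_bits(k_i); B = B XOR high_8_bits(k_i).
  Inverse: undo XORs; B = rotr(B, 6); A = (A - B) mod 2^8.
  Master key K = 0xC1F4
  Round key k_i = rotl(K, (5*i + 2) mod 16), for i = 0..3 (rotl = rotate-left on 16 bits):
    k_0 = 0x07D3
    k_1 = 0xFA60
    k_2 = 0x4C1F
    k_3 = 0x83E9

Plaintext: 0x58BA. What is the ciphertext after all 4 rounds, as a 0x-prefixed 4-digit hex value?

0x0499

s_0 = plaintext = 0x58BA
s_1 = Round(s_0, k_0) = 0xC1A9
s_2 = Round(s_1, k_1) = 0x0A90
s_3 = Round(s_2, k_2) = 0x8568
s_4 = Round(s_3, k_3) = 0x0499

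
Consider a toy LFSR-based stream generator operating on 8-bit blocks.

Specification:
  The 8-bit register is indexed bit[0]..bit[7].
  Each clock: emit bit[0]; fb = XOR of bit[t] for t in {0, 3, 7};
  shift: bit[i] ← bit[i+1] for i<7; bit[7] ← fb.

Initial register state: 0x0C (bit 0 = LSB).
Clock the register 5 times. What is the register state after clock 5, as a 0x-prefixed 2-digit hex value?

0xD8

reg_0 = 0x0C
clock 1: out=0, reg = 0x86
clock 2: out=0, reg = 0xC3
clock 3: out=1, reg = 0x61
clock 4: out=1, reg = 0xB0
clock 5: out=0, reg = 0xD8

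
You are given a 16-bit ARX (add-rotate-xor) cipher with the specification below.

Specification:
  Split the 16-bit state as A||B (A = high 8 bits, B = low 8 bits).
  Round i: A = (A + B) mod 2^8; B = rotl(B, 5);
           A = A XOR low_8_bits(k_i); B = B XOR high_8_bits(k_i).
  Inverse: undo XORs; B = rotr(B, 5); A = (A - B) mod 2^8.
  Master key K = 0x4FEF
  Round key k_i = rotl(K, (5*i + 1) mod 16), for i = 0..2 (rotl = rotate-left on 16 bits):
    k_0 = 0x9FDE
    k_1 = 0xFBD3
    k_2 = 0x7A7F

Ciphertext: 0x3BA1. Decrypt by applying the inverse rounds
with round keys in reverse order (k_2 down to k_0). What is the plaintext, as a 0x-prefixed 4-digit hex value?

0x9DB5

s_0 = ciphertext = 0x3BA1
s_1 = InvRound(s_0, k_2) = 0x66DE
s_2 = InvRound(s_1, k_1) = 0x8C29
s_3 = InvRound(s_2, k_0) = 0x9DB5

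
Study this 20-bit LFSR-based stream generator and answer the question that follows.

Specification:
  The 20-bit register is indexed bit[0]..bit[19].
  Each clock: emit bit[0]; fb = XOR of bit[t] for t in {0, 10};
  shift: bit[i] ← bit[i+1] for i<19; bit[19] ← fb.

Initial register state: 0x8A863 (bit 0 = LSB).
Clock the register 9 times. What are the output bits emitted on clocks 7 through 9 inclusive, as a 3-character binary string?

100

reg_0 = 0x8A863
clock 1: out=1, reg = 0xC5431
clock 2: out=1, reg = 0x62A18
clock 3: out=0, reg = 0x3150C
clock 4: out=0, reg = 0x98A86
clock 5: out=0, reg = 0x4C543
clock 6: out=1, reg = 0x262A1
clock 7: out=1, reg = 0x93150
clock 8: out=0, reg = 0x498A8
clock 9: out=0, reg = 0x24C54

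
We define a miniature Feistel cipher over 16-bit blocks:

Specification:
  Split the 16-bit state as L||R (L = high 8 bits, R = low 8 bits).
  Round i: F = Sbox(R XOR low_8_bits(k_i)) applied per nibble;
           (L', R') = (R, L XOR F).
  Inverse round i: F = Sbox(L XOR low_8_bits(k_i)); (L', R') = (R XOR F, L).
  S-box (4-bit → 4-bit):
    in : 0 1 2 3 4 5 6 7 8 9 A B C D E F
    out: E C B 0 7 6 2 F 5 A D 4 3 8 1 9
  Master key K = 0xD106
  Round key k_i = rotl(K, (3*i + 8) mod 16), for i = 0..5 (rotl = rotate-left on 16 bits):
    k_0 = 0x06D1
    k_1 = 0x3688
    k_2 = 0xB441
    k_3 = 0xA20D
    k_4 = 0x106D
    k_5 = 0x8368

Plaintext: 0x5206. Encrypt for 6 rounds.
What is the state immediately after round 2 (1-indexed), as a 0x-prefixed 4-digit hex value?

s_0 = plaintext = 0x5206
s_1 = Round(s_0, k_0) = 0x06DD
s_2 = Round(s_1, k_1) = 0xDD60
s_3 = Round(s_2, k_2) = 0x6061
s_4 = Round(s_3, k_3) = 0x6143
s_5 = Round(s_4, k_4) = 0x43D0
s_6 = Round(s_5, k_5) = 0xD006

0xDD60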